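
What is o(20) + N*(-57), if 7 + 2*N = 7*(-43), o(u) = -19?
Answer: 8759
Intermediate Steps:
N = -154 (N = -7/2 + (7*(-43))/2 = -7/2 + (½)*(-301) = -7/2 - 301/2 = -154)
o(20) + N*(-57) = -19 - 154*(-57) = -19 + 8778 = 8759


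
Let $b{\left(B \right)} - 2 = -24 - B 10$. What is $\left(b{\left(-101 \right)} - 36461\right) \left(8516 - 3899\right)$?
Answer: $-163778841$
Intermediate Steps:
$b{\left(B \right)} = -22 - 10 B$ ($b{\left(B \right)} = 2 - \left(24 + B 10\right) = 2 - \left(24 + 10 B\right) = -22 - 10 B$)
$\left(b{\left(-101 \right)} - 36461\right) \left(8516 - 3899\right) = \left(\left(-22 - -1010\right) - 36461\right) \left(8516 - 3899\right) = \left(\left(-22 + 1010\right) - 36461\right) 4617 = \left(988 - 36461\right) 4617 = \left(-35473\right) 4617 = -163778841$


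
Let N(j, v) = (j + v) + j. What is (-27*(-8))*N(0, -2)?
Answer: -432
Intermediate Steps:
N(j, v) = v + 2*j
(-27*(-8))*N(0, -2) = (-27*(-8))*(-2 + 2*0) = 216*(-2 + 0) = 216*(-2) = -432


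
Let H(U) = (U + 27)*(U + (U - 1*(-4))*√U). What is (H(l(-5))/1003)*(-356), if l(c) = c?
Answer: 39160/1003 + 7832*I*√5/1003 ≈ 39.043 + 17.461*I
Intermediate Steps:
H(U) = (27 + U)*(U + √U*(4 + U)) (H(U) = (27 + U)*(U + (U + 4)*√U) = (27 + U)*(U + (4 + U)*√U) = (27 + U)*(U + √U*(4 + U)))
(H(l(-5))/1003)*(-356) = (((-5)² + (-5)^(5/2) + 27*(-5) + 31*(-5)^(3/2) + 108*√(-5))/1003)*(-356) = ((25 + 25*I*√5 - 135 + 31*(-5*I*√5) + 108*(I*√5))*(1/1003))*(-356) = ((25 + 25*I*√5 - 135 - 155*I*√5 + 108*I*√5)*(1/1003))*(-356) = ((-110 - 22*I*√5)*(1/1003))*(-356) = (-110/1003 - 22*I*√5/1003)*(-356) = 39160/1003 + 7832*I*√5/1003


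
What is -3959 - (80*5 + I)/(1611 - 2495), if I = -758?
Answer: -1750057/442 ≈ -3959.4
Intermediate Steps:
-3959 - (80*5 + I)/(1611 - 2495) = -3959 - (80*5 - 758)/(1611 - 2495) = -3959 - (400 - 758)/(-884) = -3959 - (-358)*(-1)/884 = -3959 - 1*179/442 = -3959 - 179/442 = -1750057/442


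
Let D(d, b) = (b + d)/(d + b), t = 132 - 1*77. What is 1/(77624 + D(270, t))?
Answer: 1/77625 ≈ 1.2882e-5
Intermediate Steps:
t = 55 (t = 132 - 77 = 55)
D(d, b) = 1 (D(d, b) = (b + d)/(b + d) = 1)
1/(77624 + D(270, t)) = 1/(77624 + 1) = 1/77625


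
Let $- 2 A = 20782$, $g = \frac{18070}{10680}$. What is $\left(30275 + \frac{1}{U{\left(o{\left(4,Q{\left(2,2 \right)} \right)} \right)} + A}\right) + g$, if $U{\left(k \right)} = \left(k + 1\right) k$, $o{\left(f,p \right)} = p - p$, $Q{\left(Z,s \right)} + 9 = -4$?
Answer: $\frac{335998252169}{11097588} \approx 30277.0$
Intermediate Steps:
$Q{\left(Z,s \right)} = -13$ ($Q{\left(Z,s \right)} = -9 - 4 = -13$)
$g = \frac{1807}{1068}$ ($g = 18070 \cdot \frac{1}{10680} = \frac{1807}{1068} \approx 1.6919$)
$o{\left(f,p \right)} = 0$
$U{\left(k \right)} = k \left(1 + k\right)$ ($U{\left(k \right)} = \left(1 + k\right) k = k \left(1 + k\right)$)
$A = -10391$ ($A = \left(- \frac{1}{2}\right) 20782 = -10391$)
$\left(30275 + \frac{1}{U{\left(o{\left(4,Q{\left(2,2 \right)} \right)} \right)} + A}\right) + g = \left(30275 + \frac{1}{0 \left(1 + 0\right) - 10391}\right) + \frac{1807}{1068} = \left(30275 + \frac{1}{0 \cdot 1 - 10391}\right) + \frac{1807}{1068} = \left(30275 + \frac{1}{0 - 10391}\right) + \frac{1807}{1068} = \left(30275 + \frac{1}{-10391}\right) + \frac{1807}{1068} = \left(30275 - \frac{1}{10391}\right) + \frac{1807}{1068} = \frac{314587524}{10391} + \frac{1807}{1068} = \frac{335998252169}{11097588}$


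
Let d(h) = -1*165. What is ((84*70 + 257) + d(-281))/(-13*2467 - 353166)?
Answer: -5972/385237 ≈ -0.015502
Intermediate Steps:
d(h) = -165
((84*70 + 257) + d(-281))/(-13*2467 - 353166) = ((84*70 + 257) - 165)/(-13*2467 - 353166) = ((5880 + 257) - 165)/(-32071 - 353166) = (6137 - 165)/(-385237) = 5972*(-1/385237) = -5972/385237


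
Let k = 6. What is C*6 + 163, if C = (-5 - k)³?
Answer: -7823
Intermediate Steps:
C = -1331 (C = (-5 - 1*6)³ = (-5 - 6)³ = (-11)³ = -1331)
C*6 + 163 = -1331*6 + 163 = -7986 + 163 = -7823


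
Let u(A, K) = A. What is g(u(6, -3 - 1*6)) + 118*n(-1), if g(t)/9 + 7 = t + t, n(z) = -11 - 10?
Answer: -2433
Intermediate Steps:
n(z) = -21
g(t) = -63 + 18*t (g(t) = -63 + 9*(t + t) = -63 + 9*(2*t) = -63 + 18*t)
g(u(6, -3 - 1*6)) + 118*n(-1) = (-63 + 18*6) + 118*(-21) = (-63 + 108) - 2478 = 45 - 2478 = -2433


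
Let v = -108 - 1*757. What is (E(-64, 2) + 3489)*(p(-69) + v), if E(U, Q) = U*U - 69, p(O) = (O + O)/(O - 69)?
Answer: -6493824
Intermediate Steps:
p(O) = 2*O/(-69 + O) (p(O) = (2*O)/(-69 + O) = 2*O/(-69 + O))
v = -865 (v = -108 - 757 = -865)
E(U, Q) = -69 + U² (E(U, Q) = U² - 69 = -69 + U²)
(E(-64, 2) + 3489)*(p(-69) + v) = ((-69 + (-64)²) + 3489)*(2*(-69)/(-69 - 69) - 865) = ((-69 + 4096) + 3489)*(2*(-69)/(-138) - 865) = (4027 + 3489)*(2*(-69)*(-1/138) - 865) = 7516*(1 - 865) = 7516*(-864) = -6493824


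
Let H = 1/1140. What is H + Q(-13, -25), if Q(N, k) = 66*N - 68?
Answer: -1055639/1140 ≈ -926.00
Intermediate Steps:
Q(N, k) = -68 + 66*N
H = 1/1140 ≈ 0.00087719
H + Q(-13, -25) = 1/1140 + (-68 + 66*(-13)) = 1/1140 + (-68 - 858) = 1/1140 - 926 = -1055639/1140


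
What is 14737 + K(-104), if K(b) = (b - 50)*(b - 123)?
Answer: 49695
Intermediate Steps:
K(b) = (-123 + b)*(-50 + b) (K(b) = (-50 + b)*(-123 + b) = (-123 + b)*(-50 + b))
14737 + K(-104) = 14737 + (6150 + (-104)**2 - 173*(-104)) = 14737 + (6150 + 10816 + 17992) = 14737 + 34958 = 49695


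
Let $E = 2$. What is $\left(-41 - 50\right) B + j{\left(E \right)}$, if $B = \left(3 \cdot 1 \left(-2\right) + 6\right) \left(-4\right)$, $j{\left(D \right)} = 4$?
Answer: $4$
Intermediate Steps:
$B = 0$ ($B = \left(3 \left(-2\right) + 6\right) \left(-4\right) = \left(-6 + 6\right) \left(-4\right) = 0 \left(-4\right) = 0$)
$\left(-41 - 50\right) B + j{\left(E \right)} = \left(-41 - 50\right) 0 + 4 = \left(-91\right) 0 + 4 = 0 + 4 = 4$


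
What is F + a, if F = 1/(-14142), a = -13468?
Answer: -190464457/14142 ≈ -13468.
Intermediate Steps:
F = -1/14142 ≈ -7.0711e-5
F + a = -1/14142 - 13468 = -190464457/14142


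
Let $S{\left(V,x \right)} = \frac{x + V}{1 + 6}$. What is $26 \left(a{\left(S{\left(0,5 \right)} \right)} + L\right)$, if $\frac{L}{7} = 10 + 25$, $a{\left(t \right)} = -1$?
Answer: $6344$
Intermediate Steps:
$S{\left(V,x \right)} = \frac{V}{7} + \frac{x}{7}$ ($S{\left(V,x \right)} = \frac{V + x}{7} = \left(V + x\right) \frac{1}{7} = \frac{V}{7} + \frac{x}{7}$)
$L = 245$ ($L = 7 \left(10 + 25\right) = 7 \cdot 35 = 245$)
$26 \left(a{\left(S{\left(0,5 \right)} \right)} + L\right) = 26 \left(-1 + 245\right) = 26 \cdot 244 = 6344$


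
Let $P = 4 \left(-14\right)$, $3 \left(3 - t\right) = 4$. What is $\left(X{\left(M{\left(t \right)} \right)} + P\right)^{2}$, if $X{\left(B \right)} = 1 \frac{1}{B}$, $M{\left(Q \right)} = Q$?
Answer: $\frac{76729}{25} \approx 3069.2$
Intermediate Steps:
$t = \frac{5}{3}$ ($t = 3 - \frac{4}{3} = \frac{5}{3} \approx 1.6667$)
$P = -56$
$X{\left(B \right)} = \frac{1}{B}$
$\left(X{\left(M{\left(t \right)} \right)} + P\right)^{2} = \left(\frac{1}{\frac{5}{3}} - 56\right)^{2} = \left(\frac{3}{5} - 56\right)^{2} = \left(- \frac{277}{5}\right)^{2} = \frac{76729}{25}$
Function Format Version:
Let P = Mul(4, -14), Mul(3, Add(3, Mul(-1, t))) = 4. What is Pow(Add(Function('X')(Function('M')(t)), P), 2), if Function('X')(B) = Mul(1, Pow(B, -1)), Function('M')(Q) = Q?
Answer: Rational(76729, 25) ≈ 3069.2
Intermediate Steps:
t = Rational(5, 3) (t = Add(3, Mul(Rational(-1, 3), 4)) = Add(3, Rational(-4, 3)) = Rational(5, 3) ≈ 1.6667)
P = -56
Function('X')(B) = Pow(B, -1)
Pow(Add(Function('X')(Function('M')(t)), P), 2) = Pow(Add(Pow(Rational(5, 3), -1), -56), 2) = Pow(Add(Rational(3, 5), -56), 2) = Pow(Rational(-277, 5), 2) = Rational(76729, 25)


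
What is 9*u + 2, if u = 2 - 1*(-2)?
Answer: 38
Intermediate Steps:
u = 4 (u = 2 + 2 = 4)
9*u + 2 = 9*4 + 2 = 36 + 2 = 38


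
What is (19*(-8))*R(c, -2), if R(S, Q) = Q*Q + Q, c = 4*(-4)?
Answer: -304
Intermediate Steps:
c = -16
R(S, Q) = Q + Q**2 (R(S, Q) = Q**2 + Q = Q + Q**2)
(19*(-8))*R(c, -2) = (19*(-8))*(-2*(1 - 2)) = -(-304)*(-1) = -152*2 = -304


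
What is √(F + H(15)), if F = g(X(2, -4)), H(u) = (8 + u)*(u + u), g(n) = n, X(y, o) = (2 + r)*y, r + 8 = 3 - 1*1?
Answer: √682 ≈ 26.115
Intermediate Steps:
r = -6 (r = -8 + (3 - 1*1) = -8 + (3 - 1) = -8 + 2 = -6)
X(y, o) = -4*y (X(y, o) = (2 - 6)*y = -4*y)
H(u) = 2*u*(8 + u) (H(u) = (8 + u)*(2*u) = 2*u*(8 + u))
F = -8 (F = -4*2 = -8)
√(F + H(15)) = √(-8 + 2*15*(8 + 15)) = √(-8 + 2*15*23) = √(-8 + 690) = √682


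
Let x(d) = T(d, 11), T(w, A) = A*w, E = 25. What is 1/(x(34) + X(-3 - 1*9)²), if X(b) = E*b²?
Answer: 1/12960374 ≈ 7.7158e-8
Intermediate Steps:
x(d) = 11*d
X(b) = 25*b²
1/(x(34) + X(-3 - 1*9)²) = 1/(11*34 + (25*(-3 - 1*9)²)²) = 1/(374 + (25*(-3 - 9)²)²) = 1/(374 + (25*(-12)²)²) = 1/(374 + (25*144)²) = 1/(374 + 3600²) = 1/(374 + 12960000) = 1/12960374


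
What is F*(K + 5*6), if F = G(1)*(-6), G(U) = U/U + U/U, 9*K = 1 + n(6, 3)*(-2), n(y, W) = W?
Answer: -1060/3 ≈ -353.33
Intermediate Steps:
K = -5/9 (K = (1 + 3*(-2))/9 = (1 - 6)/9 = (⅑)*(-5) = -5/9 ≈ -0.55556)
G(U) = 2 (G(U) = 1 + 1 = 2)
F = -12 (F = 2*(-6) = -12)
F*(K + 5*6) = -12*(-5/9 + 5*6) = -12*(-5/9 + 30) = -12*265/9 = -1060/3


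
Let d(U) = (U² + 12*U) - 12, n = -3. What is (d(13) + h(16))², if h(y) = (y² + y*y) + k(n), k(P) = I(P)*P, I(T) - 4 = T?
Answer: 675684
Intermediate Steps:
I(T) = 4 + T
k(P) = P*(4 + P) (k(P) = (4 + P)*P = P*(4 + P))
h(y) = -3 + 2*y² (h(y) = (y² + y*y) - 3*(4 - 3) = (y² + y²) - 3*1 = 2*y² - 3 = -3 + 2*y²)
d(U) = -12 + U² + 12*U
(d(13) + h(16))² = ((-12 + 13² + 12*13) + (-3 + 2*16²))² = ((-12 + 169 + 156) + (-3 + 2*256))² = (313 + (-3 + 512))² = (313 + 509)² = 822² = 675684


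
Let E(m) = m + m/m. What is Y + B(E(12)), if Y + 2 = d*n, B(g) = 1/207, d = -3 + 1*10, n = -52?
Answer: -75761/207 ≈ -366.00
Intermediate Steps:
E(m) = 1 + m (E(m) = m + 1 = 1 + m)
d = 7 (d = -3 + 10 = 7)
B(g) = 1/207
Y = -366 (Y = -2 + 7*(-52) = -2 - 364 = -366)
Y + B(E(12)) = -366 + 1/207 = -75761/207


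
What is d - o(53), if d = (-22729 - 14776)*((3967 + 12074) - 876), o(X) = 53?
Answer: -568763378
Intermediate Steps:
d = -568763325 (d = -37505*(16041 - 876) = -37505*15165 = -568763325)
d - o(53) = -568763325 - 1*53 = -568763325 - 53 = -568763378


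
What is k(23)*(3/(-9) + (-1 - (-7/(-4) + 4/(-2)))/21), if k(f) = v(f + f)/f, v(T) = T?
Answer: -31/42 ≈ -0.73810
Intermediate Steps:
k(f) = 2 (k(f) = (f + f)/f = (2*f)/f = 2)
k(23)*(3/(-9) + (-1 - (-7/(-4) + 4/(-2)))/21) = 2*(3/(-9) + (-1 - (-7/(-4) + 4/(-2)))/21) = 2*(3*(-1/9) + (-1 - (-7*(-1/4) + 4*(-1/2)))*(1/21)) = 2*(-1/3 + (-1 - (7/4 - 2))*(1/21)) = 2*(-1/3 + (-1 - 1*(-1/4))*(1/21)) = 2*(-1/3 + (-1 + 1/4)*(1/21)) = 2*(-1/3 - 3/4*1/21) = 2*(-1/3 - 1/28) = 2*(-31/84) = -31/42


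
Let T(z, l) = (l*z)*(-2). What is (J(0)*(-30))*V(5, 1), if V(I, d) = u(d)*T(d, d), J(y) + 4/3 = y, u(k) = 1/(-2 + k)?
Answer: 80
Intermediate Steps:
T(z, l) = -2*l*z
J(y) = -4/3 + y
V(I, d) = -2*d²/(-2 + d) (V(I, d) = (-2*d*d)/(-2 + d) = (-2*d²)/(-2 + d) = -2*d²/(-2 + d))
(J(0)*(-30))*V(5, 1) = ((-4/3 + 0)*(-30))*(-2*1²/(-2 + 1)) = (-4/3*(-30))*(-2*1/(-1)) = 40*(-2*1*(-1)) = 40*2 = 80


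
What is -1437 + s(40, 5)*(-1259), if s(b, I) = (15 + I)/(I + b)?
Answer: -17969/9 ≈ -1996.6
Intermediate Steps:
s(b, I) = (15 + I)/(I + b)
-1437 + s(40, 5)*(-1259) = -1437 + ((15 + 5)/(5 + 40))*(-1259) = -1437 + (20/45)*(-1259) = -1437 + ((1/45)*20)*(-1259) = -1437 + (4/9)*(-1259) = -1437 - 5036/9 = -17969/9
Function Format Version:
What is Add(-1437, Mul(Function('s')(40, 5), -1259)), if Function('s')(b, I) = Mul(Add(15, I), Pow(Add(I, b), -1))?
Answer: Rational(-17969, 9) ≈ -1996.6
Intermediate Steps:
Function('s')(b, I) = Mul(Pow(Add(I, b), -1), Add(15, I))
Add(-1437, Mul(Function('s')(40, 5), -1259)) = Add(-1437, Mul(Mul(Pow(Add(5, 40), -1), Add(15, 5)), -1259)) = Add(-1437, Mul(Mul(Pow(45, -1), 20), -1259)) = Add(-1437, Mul(Mul(Rational(1, 45), 20), -1259)) = Add(-1437, Mul(Rational(4, 9), -1259)) = Add(-1437, Rational(-5036, 9)) = Rational(-17969, 9)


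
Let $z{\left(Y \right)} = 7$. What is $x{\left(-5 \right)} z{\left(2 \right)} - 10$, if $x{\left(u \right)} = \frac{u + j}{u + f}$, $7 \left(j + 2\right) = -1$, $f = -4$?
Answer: $- \frac{40}{9} \approx -4.4444$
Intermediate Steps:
$j = - \frac{15}{7}$ ($j = -2 + \frac{1}{7} \left(-1\right) = -2 - \frac{1}{7} = - \frac{15}{7} \approx -2.1429$)
$x{\left(u \right)} = \frac{- \frac{15}{7} + u}{-4 + u}$ ($x{\left(u \right)} = \frac{u - \frac{15}{7}}{u - 4} = \frac{- \frac{15}{7} + u}{-4 + u}$)
$x{\left(-5 \right)} z{\left(2 \right)} - 10 = \frac{- \frac{15}{7} - 5}{-4 - 5} \cdot 7 - 10 = \frac{1}{-9} \left(- \frac{50}{7}\right) 7 - 10 = \left(- \frac{1}{9}\right) \left(- \frac{50}{7}\right) 7 - 10 = \frac{50}{63} \cdot 7 - 10 = \frac{50}{9} - 10 = - \frac{40}{9}$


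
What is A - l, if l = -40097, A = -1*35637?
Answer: 4460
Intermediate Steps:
A = -35637
A - l = -35637 - 1*(-40097) = -35637 + 40097 = 4460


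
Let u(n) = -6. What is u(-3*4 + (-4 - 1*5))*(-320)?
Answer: 1920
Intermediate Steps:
u(-3*4 + (-4 - 1*5))*(-320) = -6*(-320) = 1920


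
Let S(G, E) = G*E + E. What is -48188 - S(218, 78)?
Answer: -65270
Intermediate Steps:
S(G, E) = E + E*G (S(G, E) = E*G + E = E + E*G)
-48188 - S(218, 78) = -48188 - 78*(1 + 218) = -48188 - 78*219 = -48188 - 1*17082 = -48188 - 17082 = -65270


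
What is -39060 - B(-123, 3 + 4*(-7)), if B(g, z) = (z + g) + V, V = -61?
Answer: -38851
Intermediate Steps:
B(g, z) = -61 + g + z (B(g, z) = (z + g) - 61 = (g + z) - 61 = -61 + g + z)
-39060 - B(-123, 3 + 4*(-7)) = -39060 - (-61 - 123 + (3 + 4*(-7))) = -39060 - (-61 - 123 + (3 - 28)) = -39060 - (-61 - 123 - 25) = -39060 - 1*(-209) = -39060 + 209 = -38851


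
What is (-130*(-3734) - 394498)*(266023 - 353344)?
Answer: -7939399962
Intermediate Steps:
(-130*(-3734) - 394498)*(266023 - 353344) = (485420 - 394498)*(-87321) = 90922*(-87321) = -7939399962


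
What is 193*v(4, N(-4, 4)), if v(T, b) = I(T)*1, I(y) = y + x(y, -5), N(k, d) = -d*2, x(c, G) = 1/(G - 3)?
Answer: 5983/8 ≈ 747.88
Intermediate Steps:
x(c, G) = 1/(-3 + G)
N(k, d) = -2*d
I(y) = -⅛ + y (I(y) = y + 1/(-3 - 5) = y + 1/(-8) = y - ⅛ = -⅛ + y)
v(T, b) = -⅛ + T (v(T, b) = (-⅛ + T)*1 = -⅛ + T)
193*v(4, N(-4, 4)) = 193*(-⅛ + 4) = 193*(31/8) = 5983/8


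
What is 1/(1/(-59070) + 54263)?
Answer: 59070/3205315409 ≈ 1.8429e-5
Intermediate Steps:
1/(1/(-59070) + 54263) = 1/(-1/59070 + 54263) = 1/(3205315409/59070) = 59070/3205315409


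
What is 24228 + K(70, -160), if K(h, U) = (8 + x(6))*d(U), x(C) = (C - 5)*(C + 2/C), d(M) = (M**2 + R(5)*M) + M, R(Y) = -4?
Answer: 1194124/3 ≈ 3.9804e+5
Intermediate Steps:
d(M) = M**2 - 3*M (d(M) = (M**2 - 4*M) + M = M**2 - 3*M)
x(C) = (-5 + C)*(C + 2/C)
K(h, U) = 43*U*(-3 + U)/3 (K(h, U) = (8 + (2 + 6**2 - 10/6 - 5*6))*(U*(-3 + U)) = (8 + (2 + 36 - 10*1/6 - 30))*(U*(-3 + U)) = (8 + (2 + 36 - 5/3 - 30))*(U*(-3 + U)) = (8 + 19/3)*(U*(-3 + U)) = 43*(U*(-3 + U))/3 = 43*U*(-3 + U)/3)
24228 + K(70, -160) = 24228 + (43/3)*(-160)*(-3 - 160) = 24228 + (43/3)*(-160)*(-163) = 24228 + 1121440/3 = 1194124/3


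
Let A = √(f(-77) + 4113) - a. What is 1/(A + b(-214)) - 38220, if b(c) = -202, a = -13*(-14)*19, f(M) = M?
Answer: -127956394935/3347891 - √1009/6695782 ≈ -38220.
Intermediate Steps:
a = 3458 (a = 182*19 = 3458)
A = -3458 + 2*√1009 (A = √(-77 + 4113) - 1*3458 = √4036 - 3458 = 2*√1009 - 3458 = -3458 + 2*√1009 ≈ -3394.5)
1/(A + b(-214)) - 38220 = 1/((-3458 + 2*√1009) - 202) - 38220 = 1/(-3660 + 2*√1009) - 38220 = -38220 + 1/(-3660 + 2*√1009)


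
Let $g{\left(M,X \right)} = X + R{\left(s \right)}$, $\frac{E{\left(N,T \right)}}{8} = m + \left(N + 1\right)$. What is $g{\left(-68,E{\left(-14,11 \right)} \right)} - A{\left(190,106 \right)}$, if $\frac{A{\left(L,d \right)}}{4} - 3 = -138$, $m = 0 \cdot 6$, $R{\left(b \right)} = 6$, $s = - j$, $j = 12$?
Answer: $442$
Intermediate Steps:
$s = -12$ ($s = \left(-1\right) 12 = -12$)
$m = 0$
$A{\left(L,d \right)} = -540$ ($A{\left(L,d \right)} = 12 + 4 \left(-138\right) = 12 - 552 = -540$)
$E{\left(N,T \right)} = 8 + 8 N$ ($E{\left(N,T \right)} = 8 \left(0 + \left(N + 1\right)\right) = 8 \left(0 + \left(1 + N\right)\right) = 8 \left(1 + N\right) = 8 + 8 N$)
$g{\left(M,X \right)} = 6 + X$ ($g{\left(M,X \right)} = X + 6 = 6 + X$)
$g{\left(-68,E{\left(-14,11 \right)} \right)} - A{\left(190,106 \right)} = \left(6 + \left(8 + 8 \left(-14\right)\right)\right) - -540 = \left(6 + \left(8 - 112\right)\right) + 540 = \left(6 - 104\right) + 540 = -98 + 540 = 442$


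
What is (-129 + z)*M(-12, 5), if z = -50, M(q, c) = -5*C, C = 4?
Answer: 3580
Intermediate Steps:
M(q, c) = -20 (M(q, c) = -5*4 = -20)
(-129 + z)*M(-12, 5) = (-129 - 50)*(-20) = -179*(-20) = 3580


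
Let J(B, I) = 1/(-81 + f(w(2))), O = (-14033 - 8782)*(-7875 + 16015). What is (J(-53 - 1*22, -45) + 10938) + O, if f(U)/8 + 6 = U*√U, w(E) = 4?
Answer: -12070705531/65 ≈ -1.8570e+8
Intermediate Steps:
f(U) = -48 + 8*U^(3/2) (f(U) = -48 + 8*(U*√U) = -48 + 8*U^(3/2))
O = -185714100 (O = -22815*8140 = -185714100)
J(B, I) = -1/65 (J(B, I) = 1/(-81 + (-48 + 8*4^(3/2))) = 1/(-81 + (-48 + 8*8)) = 1/(-81 + (-48 + 64)) = 1/(-81 + 16) = 1/(-65) = -1/65)
(J(-53 - 1*22, -45) + 10938) + O = (-1/65 + 10938) - 185714100 = 710969/65 - 185714100 = -12070705531/65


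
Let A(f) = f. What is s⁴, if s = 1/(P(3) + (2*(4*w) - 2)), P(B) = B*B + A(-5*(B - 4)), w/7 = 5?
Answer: 1/7269949696 ≈ 1.3755e-10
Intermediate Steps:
w = 35 (w = 7*5 = 35)
P(B) = 20 + B² - 5*B (P(B) = B*B - 5*(B - 4) = B² - 5*(-4 + B) = B² + (20 - 5*B) = 20 + B² - 5*B)
s = 1/292 (s = 1/((20 + 3² - 5*3) + (2*(4*35) - 2)) = 1/((20 + 9 - 15) + (2*140 - 2)) = 1/(14 + (280 - 2)) = 1/(14 + 278) = 1/292 ≈ 0.0034247)
s⁴ = (1/292)⁴ = 1/7269949696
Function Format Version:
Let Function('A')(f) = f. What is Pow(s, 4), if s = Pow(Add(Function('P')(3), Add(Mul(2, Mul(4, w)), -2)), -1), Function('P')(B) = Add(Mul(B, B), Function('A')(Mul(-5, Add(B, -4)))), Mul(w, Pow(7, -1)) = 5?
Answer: Rational(1, 7269949696) ≈ 1.3755e-10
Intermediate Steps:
w = 35 (w = Mul(7, 5) = 35)
Function('P')(B) = Add(20, Pow(B, 2), Mul(-5, B)) (Function('P')(B) = Add(Mul(B, B), Mul(-5, Add(B, -4))) = Add(Pow(B, 2), Mul(-5, Add(-4, B))) = Add(Pow(B, 2), Add(20, Mul(-5, B))) = Add(20, Pow(B, 2), Mul(-5, B)))
s = Rational(1, 292) (s = Pow(Add(Add(20, Pow(3, 2), Mul(-5, 3)), Add(Mul(2, Mul(4, 35)), -2)), -1) = Pow(Add(Add(20, 9, -15), Add(Mul(2, 140), -2)), -1) = Pow(Add(14, Add(280, -2)), -1) = Pow(Add(14, 278), -1) = Pow(292, -1) = Rational(1, 292) ≈ 0.0034247)
Pow(s, 4) = Pow(Rational(1, 292), 4) = Rational(1, 7269949696)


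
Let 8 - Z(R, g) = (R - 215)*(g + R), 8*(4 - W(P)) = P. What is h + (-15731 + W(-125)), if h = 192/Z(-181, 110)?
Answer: -883231041/56216 ≈ -15711.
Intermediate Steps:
W(P) = 4 - P/8
Z(R, g) = 8 - (-215 + R)*(R + g) (Z(R, g) = 8 - (R - 215)*(g + R) = 8 - (-215 + R)*(R + g))
h = -48/7027 (h = 192/(8 - 1*(-181)² + 215*(-181) + 215*110 - 1*(-181)*110) = 192/(8 - 1*32761 - 38915 + 23650 + 19910) = 192/(8 - 32761 - 38915 + 23650 + 19910) = 192/(-28108) = 192*(-1/28108) = -48/7027 ≈ -0.0068308)
h + (-15731 + W(-125)) = -48/7027 + (-15731 + (4 - ⅛*(-125))) = -48/7027 + (-15731 + (4 + 125/8)) = -48/7027 + (-15731 + 157/8) = -48/7027 - 125691/8 = -883231041/56216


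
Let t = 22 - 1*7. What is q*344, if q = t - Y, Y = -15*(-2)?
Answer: -5160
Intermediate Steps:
Y = 30
t = 15 (t = 22 - 7 = 15)
q = -15 (q = 15 - 1*30 = 15 - 30 = -15)
q*344 = -15*344 = -5160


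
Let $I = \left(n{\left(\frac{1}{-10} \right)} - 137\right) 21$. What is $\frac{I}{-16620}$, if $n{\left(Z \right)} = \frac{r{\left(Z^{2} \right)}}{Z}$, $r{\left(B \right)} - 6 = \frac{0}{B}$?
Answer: $\frac{1379}{5540} \approx 0.24892$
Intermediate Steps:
$r{\left(B \right)} = 6$ ($r{\left(B \right)} = 6 + \frac{0}{B} = 6 + 0 = 6$)
$n{\left(Z \right)} = \frac{6}{Z}$
$I = -4137$ ($I = \left(\frac{6}{\frac{1}{-10}} - 137\right) 21 = \left(\frac{6}{- \frac{1}{10}} - 137\right) 21 = \left(6 \left(-10\right) - 137\right) 21 = \left(-60 - 137\right) 21 = \left(-197\right) 21 = -4137$)
$\frac{I}{-16620} = - \frac{4137}{-16620} = \left(-4137\right) \left(- \frac{1}{16620}\right) = \frac{1379}{5540}$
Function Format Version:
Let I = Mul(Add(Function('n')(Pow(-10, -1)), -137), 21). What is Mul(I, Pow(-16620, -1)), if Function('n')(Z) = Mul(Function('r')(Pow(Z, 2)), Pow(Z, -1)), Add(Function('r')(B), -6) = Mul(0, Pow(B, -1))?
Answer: Rational(1379, 5540) ≈ 0.24892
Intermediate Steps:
Function('r')(B) = 6 (Function('r')(B) = Add(6, Mul(0, Pow(B, -1))) = Add(6, 0) = 6)
Function('n')(Z) = Mul(6, Pow(Z, -1))
I = -4137 (I = Mul(Add(Mul(6, Pow(Pow(-10, -1), -1)), -137), 21) = Mul(Add(Mul(6, Pow(Rational(-1, 10), -1)), -137), 21) = Mul(Add(Mul(6, -10), -137), 21) = Mul(Add(-60, -137), 21) = Mul(-197, 21) = -4137)
Mul(I, Pow(-16620, -1)) = Mul(-4137, Pow(-16620, -1)) = Mul(-4137, Rational(-1, 16620)) = Rational(1379, 5540)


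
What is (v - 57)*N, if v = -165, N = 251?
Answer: -55722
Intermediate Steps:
(v - 57)*N = (-165 - 57)*251 = -222*251 = -55722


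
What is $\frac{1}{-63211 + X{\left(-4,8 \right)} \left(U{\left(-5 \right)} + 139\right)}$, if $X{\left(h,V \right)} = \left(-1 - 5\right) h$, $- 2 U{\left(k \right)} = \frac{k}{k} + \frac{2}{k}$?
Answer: $- \frac{5}{299411} \approx -1.6699 \cdot 10^{-5}$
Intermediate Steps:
$U{\left(k \right)} = - \frac{1}{2} - \frac{1}{k}$ ($U{\left(k \right)} = - \frac{\frac{k}{k} + \frac{2}{k}}{2} = - \frac{1 + \frac{2}{k}}{2} = - \frac{1}{2} - \frac{1}{k}$)
$X{\left(h,V \right)} = - 6 h$
$\frac{1}{-63211 + X{\left(-4,8 \right)} \left(U{\left(-5 \right)} + 139\right)} = \frac{1}{-63211 + \left(-6\right) \left(-4\right) \left(\frac{-2 - -5}{2 \left(-5\right)} + 139\right)} = \frac{1}{-63211 + 24 \left(\frac{1}{2} \left(- \frac{1}{5}\right) \left(-2 + 5\right) + 139\right)} = \frac{1}{-63211 + 24 \left(\frac{1}{2} \left(- \frac{1}{5}\right) 3 + 139\right)} = \frac{1}{-63211 + 24 \left(- \frac{3}{10} + 139\right)} = \frac{1}{-63211 + 24 \cdot \frac{1387}{10}} = \frac{1}{-63211 + \frac{16644}{5}} = \frac{1}{- \frac{299411}{5}} = - \frac{5}{299411}$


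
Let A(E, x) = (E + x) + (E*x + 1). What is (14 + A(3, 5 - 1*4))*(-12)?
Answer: -264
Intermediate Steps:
A(E, x) = 1 + E + x + E*x (A(E, x) = (E + x) + (1 + E*x) = 1 + E + x + E*x)
(14 + A(3, 5 - 1*4))*(-12) = (14 + (1 + 3 + (5 - 1*4) + 3*(5 - 1*4)))*(-12) = (14 + (1 + 3 + (5 - 4) + 3*(5 - 4)))*(-12) = (14 + (1 + 3 + 1 + 3*1))*(-12) = (14 + (1 + 3 + 1 + 3))*(-12) = (14 + 8)*(-12) = 22*(-12) = -264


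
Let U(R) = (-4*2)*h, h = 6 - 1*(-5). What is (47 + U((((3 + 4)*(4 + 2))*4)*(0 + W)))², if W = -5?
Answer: 1681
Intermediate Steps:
h = 11 (h = 6 + 5 = 11)
U(R) = -88 (U(R) = -4*2*11 = -8*11 = -88)
(47 + U((((3 + 4)*(4 + 2))*4)*(0 + W)))² = (47 - 88)² = (-41)² = 1681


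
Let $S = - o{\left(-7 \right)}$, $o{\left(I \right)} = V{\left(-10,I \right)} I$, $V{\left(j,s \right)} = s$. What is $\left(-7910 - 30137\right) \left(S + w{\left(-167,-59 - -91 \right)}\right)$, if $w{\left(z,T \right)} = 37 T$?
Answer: $-43183345$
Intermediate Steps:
$o{\left(I \right)} = I^{2}$ ($o{\left(I \right)} = I I = I^{2}$)
$S = -49$ ($S = - \left(-7\right)^{2} = \left(-1\right) 49 = -49$)
$\left(-7910 - 30137\right) \left(S + w{\left(-167,-59 - -91 \right)}\right) = \left(-7910 - 30137\right) \left(-49 + 37 \left(-59 - -91\right)\right) = - 38047 \left(-49 + 37 \left(-59 + 91\right)\right) = - 38047 \left(-49 + 37 \cdot 32\right) = - 38047 \left(-49 + 1184\right) = \left(-38047\right) 1135 = -43183345$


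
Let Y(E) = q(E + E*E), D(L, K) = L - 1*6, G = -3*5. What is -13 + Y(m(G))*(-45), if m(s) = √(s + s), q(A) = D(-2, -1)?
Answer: 347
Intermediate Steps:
G = -15
D(L, K) = -6 + L (D(L, K) = L - 6 = -6 + L)
q(A) = -8 (q(A) = -6 - 2 = -8)
m(s) = √2*√s (m(s) = √(2*s) = √2*√s)
Y(E) = -8
-13 + Y(m(G))*(-45) = -13 - 8*(-45) = -13 + 360 = 347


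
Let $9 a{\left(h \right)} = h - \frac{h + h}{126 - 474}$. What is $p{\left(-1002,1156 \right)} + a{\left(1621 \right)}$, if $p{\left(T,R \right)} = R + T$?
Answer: $\frac{524839}{1566} \approx 335.15$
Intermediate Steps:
$a{\left(h \right)} = \frac{175 h}{1566}$ ($a{\left(h \right)} = \frac{h - \frac{h + h}{126 - 474}}{9} = \frac{h - \frac{2 h}{-348}}{9} = \frac{h - 2 h \left(- \frac{1}{348}\right)}{9} = \frac{h - - \frac{h}{174}}{9} = \frac{h + \frac{h}{174}}{9} = \frac{\frac{175}{174} h}{9} = \frac{175 h}{1566}$)
$p{\left(-1002,1156 \right)} + a{\left(1621 \right)} = \left(1156 - 1002\right) + \frac{175}{1566} \cdot 1621 = 154 + \frac{283675}{1566} = \frac{524839}{1566}$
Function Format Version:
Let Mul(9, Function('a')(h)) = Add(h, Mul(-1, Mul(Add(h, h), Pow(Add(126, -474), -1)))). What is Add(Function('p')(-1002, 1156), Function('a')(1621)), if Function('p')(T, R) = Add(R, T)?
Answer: Rational(524839, 1566) ≈ 335.15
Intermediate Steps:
Function('a')(h) = Mul(Rational(175, 1566), h) (Function('a')(h) = Mul(Rational(1, 9), Add(h, Mul(-1, Mul(Add(h, h), Pow(Add(126, -474), -1))))) = Mul(Rational(1, 9), Add(h, Mul(-1, Mul(Mul(2, h), Pow(-348, -1))))) = Mul(Rational(1, 9), Add(h, Mul(-1, Mul(Mul(2, h), Rational(-1, 348))))) = Mul(Rational(1, 9), Add(h, Mul(-1, Mul(Rational(-1, 174), h)))) = Mul(Rational(1, 9), Add(h, Mul(Rational(1, 174), h))) = Mul(Rational(1, 9), Mul(Rational(175, 174), h)) = Mul(Rational(175, 1566), h))
Add(Function('p')(-1002, 1156), Function('a')(1621)) = Add(Add(1156, -1002), Mul(Rational(175, 1566), 1621)) = Add(154, Rational(283675, 1566)) = Rational(524839, 1566)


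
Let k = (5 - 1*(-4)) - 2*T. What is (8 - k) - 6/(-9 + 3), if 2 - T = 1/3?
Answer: 10/3 ≈ 3.3333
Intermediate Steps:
T = 5/3 (T = 2 - 1/3 = 2 - 1*⅓ = 2 - ⅓ = 5/3 ≈ 1.6667)
k = 17/3 (k = (5 - 1*(-4)) - 2*5/3 = (5 + 4) - 10/3 = 9 - 10/3 = 17/3 ≈ 5.6667)
(8 - k) - 6/(-9 + 3) = (8 - 1*17/3) - 6/(-9 + 3) = (8 - 17/3) - 6/(-6) = 7/3 - 6*(-⅙) = 7/3 + 1 = 10/3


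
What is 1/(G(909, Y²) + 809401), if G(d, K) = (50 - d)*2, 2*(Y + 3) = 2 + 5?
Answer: 1/807683 ≈ 1.2381e-6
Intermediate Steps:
Y = ½ (Y = -3 + (2 + 5)/2 = -3 + (½)*7 = -3 + 7/2 = ½ ≈ 0.50000)
G(d, K) = 100 - 2*d
1/(G(909, Y²) + 809401) = 1/((100 - 2*909) + 809401) = 1/((100 - 1818) + 809401) = 1/(-1718 + 809401) = 1/807683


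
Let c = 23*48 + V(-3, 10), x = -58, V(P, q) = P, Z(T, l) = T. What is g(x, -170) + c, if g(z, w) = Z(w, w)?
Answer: 931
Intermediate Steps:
g(z, w) = w
c = 1101 (c = 23*48 - 3 = 1104 - 3 = 1101)
g(x, -170) + c = -170 + 1101 = 931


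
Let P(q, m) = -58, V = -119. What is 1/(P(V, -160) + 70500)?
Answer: 1/70442 ≈ 1.4196e-5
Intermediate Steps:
1/(P(V, -160) + 70500) = 1/(-58 + 70500) = 1/70442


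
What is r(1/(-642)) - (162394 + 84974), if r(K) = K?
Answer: -158810257/642 ≈ -2.4737e+5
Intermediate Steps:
r(1/(-642)) - (162394 + 84974) = 1/(-642) - (162394 + 84974) = -1/642 - 1*247368 = -1/642 - 247368 = -158810257/642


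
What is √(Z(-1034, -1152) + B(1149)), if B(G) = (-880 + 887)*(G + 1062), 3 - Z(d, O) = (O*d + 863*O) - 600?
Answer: 4*I*√11307 ≈ 425.34*I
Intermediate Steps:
Z(d, O) = 603 - 863*O - O*d (Z(d, O) = 3 - ((O*d + 863*O) - 600) = 3 - ((863*O + O*d) - 600) = 3 - (-600 + 863*O + O*d) = 3 + (600 - 863*O - O*d) = 603 - 863*O - O*d)
B(G) = 7434 + 7*G (B(G) = 7*(1062 + G) = 7434 + 7*G)
√(Z(-1034, -1152) + B(1149)) = √((603 - 863*(-1152) - 1*(-1152)*(-1034)) + (7434 + 7*1149)) = √((603 + 994176 - 1191168) + (7434 + 8043)) = √(-196389 + 15477) = √(-180912) = 4*I*√11307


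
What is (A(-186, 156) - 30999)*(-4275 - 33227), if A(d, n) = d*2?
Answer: 1176475242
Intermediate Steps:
A(d, n) = 2*d
(A(-186, 156) - 30999)*(-4275 - 33227) = (2*(-186) - 30999)*(-4275 - 33227) = (-372 - 30999)*(-37502) = -31371*(-37502) = 1176475242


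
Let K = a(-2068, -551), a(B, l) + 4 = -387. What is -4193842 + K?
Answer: -4194233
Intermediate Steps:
a(B, l) = -391 (a(B, l) = -4 - 387 = -391)
K = -391
-4193842 + K = -4193842 - 391 = -4194233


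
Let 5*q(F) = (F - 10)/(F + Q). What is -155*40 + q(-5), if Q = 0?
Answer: -30997/5 ≈ -6199.4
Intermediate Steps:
q(F) = (-10 + F)/(5*F) (q(F) = ((F - 10)/(F + 0))/5 = ((-10 + F)/F)/5 = (-10 + F)/(5*F))
-155*40 + q(-5) = -155*40 + (⅕)*(-10 - 5)/(-5) = -6200 + (⅕)*(-⅕)*(-15) = -6200 + ⅗ = -30997/5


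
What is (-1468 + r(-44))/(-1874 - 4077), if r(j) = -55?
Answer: 1523/5951 ≈ 0.25592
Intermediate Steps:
(-1468 + r(-44))/(-1874 - 4077) = (-1468 - 55)/(-1874 - 4077) = -1523/(-5951) = -1523*(-1/5951) = 1523/5951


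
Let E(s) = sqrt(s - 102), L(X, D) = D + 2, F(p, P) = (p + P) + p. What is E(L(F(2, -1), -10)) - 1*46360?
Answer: -46360 + I*sqrt(110) ≈ -46360.0 + 10.488*I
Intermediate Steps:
F(p, P) = P + 2*p (F(p, P) = (P + p) + p = P + 2*p)
L(X, D) = 2 + D
E(s) = sqrt(-102 + s)
E(L(F(2, -1), -10)) - 1*46360 = sqrt(-102 + (2 - 10)) - 1*46360 = sqrt(-102 - 8) - 46360 = sqrt(-110) - 46360 = I*sqrt(110) - 46360 = -46360 + I*sqrt(110)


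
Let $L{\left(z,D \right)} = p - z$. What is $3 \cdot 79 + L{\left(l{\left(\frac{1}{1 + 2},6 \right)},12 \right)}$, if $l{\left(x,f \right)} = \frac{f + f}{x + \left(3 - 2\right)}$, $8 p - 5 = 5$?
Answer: $\frac{917}{4} \approx 229.25$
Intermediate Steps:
$p = \frac{5}{4}$ ($p = \frac{5}{8} + \frac{1}{8} \cdot 5 = \frac{5}{8} + \frac{5}{8} = \frac{5}{4} \approx 1.25$)
$l{\left(x,f \right)} = \frac{2 f}{1 + x}$ ($l{\left(x,f \right)} = \frac{2 f}{x + \left(3 - 2\right)} = \frac{2 f}{x + 1} = \frac{2 f}{1 + x}$)
$L{\left(z,D \right)} = \frac{5}{4} - z$
$3 \cdot 79 + L{\left(l{\left(\frac{1}{1 + 2},6 \right)},12 \right)} = 3 \cdot 79 + \left(\frac{5}{4} - 2 \cdot 6 \frac{1}{1 + \frac{1}{1 + 2}}\right) = 237 + \left(\frac{5}{4} - 2 \cdot 6 \frac{1}{1 + \frac{1}{3}}\right) = 237 + \left(\frac{5}{4} - 2 \cdot 6 \frac{1}{\frac{4}{3}}\right) = 237 + \left(\frac{5}{4} - 2 \cdot 6 \cdot \frac{3}{4}\right) = 237 + \left(\frac{5}{4} - 9\right) = 237 - \frac{31}{4} = \frac{917}{4}$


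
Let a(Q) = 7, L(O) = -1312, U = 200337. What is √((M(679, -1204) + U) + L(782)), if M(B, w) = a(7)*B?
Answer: 3*√22642 ≈ 451.42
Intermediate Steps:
M(B, w) = 7*B
√((M(679, -1204) + U) + L(782)) = √((7*679 + 200337) - 1312) = √((4753 + 200337) - 1312) = √(205090 - 1312) = √203778 = 3*√22642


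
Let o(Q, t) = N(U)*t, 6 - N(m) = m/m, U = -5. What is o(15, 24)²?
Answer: 14400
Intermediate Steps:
N(m) = 5 (N(m) = 6 - m/m = 6 - 1*1 = 6 - 1 = 5)
o(Q, t) = 5*t
o(15, 24)² = (5*24)² = 120² = 14400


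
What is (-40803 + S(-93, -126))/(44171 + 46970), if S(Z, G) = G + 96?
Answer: -40833/91141 ≈ -0.44802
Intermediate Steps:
S(Z, G) = 96 + G
(-40803 + S(-93, -126))/(44171 + 46970) = (-40803 + (96 - 126))/(44171 + 46970) = (-40803 - 30)/91141 = -40833*1/91141 = -40833/91141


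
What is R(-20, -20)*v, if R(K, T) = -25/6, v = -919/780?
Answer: 4595/936 ≈ 4.9092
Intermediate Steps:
v = -919/780 (v = -919*1/780 = -919/780 ≈ -1.1782)
R(K, T) = -25/6 (R(K, T) = -25*1/6 = -25/6)
R(-20, -20)*v = -25/6*(-919/780) = 4595/936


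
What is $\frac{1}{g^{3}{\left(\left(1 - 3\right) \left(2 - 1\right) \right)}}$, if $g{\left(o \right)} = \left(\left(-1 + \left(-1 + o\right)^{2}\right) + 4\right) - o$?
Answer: $\frac{1}{2744} \approx 0.00036443$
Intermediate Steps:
$g{\left(o \right)} = 3 + \left(-1 + o\right)^{2} - o$ ($g{\left(o \right)} = \left(3 + \left(-1 + o\right)^{2}\right) - o = 3 + \left(-1 + o\right)^{2} - o$)
$\frac{1}{g^{3}{\left(\left(1 - 3\right) \left(2 - 1\right) \right)}} = \frac{1}{\left(3 + \left(-1 + \left(1 - 3\right) \left(2 - 1\right)\right)^{2} - \left(1 - 3\right) \left(2 - 1\right)\right)^{3}} = \frac{1}{\left(3 + \left(-1 - 2\right)^{2} - \left(-2\right) 1\right)^{3}} = \frac{1}{\left(3 + \left(-1 - 2\right)^{2} - -2\right)^{3}} = \frac{1}{\left(3 + \left(-3\right)^{2} + 2\right)^{3}} = \frac{1}{\left(3 + 9 + 2\right)^{3}} = \frac{1}{14^{3}} = \frac{1}{2744}$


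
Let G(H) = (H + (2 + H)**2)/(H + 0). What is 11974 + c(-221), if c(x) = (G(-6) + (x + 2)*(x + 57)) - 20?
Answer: 143605/3 ≈ 47868.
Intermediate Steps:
G(H) = (H + (2 + H)**2)/H
c(x) = -65/3 + (2 + x)*(57 + x) (c(x) = ((-6 + (2 - 6)**2)/(-6) + (x + 2)*(x + 57)) - 20 = (-(-6 + (-4)**2)/6 + (2 + x)*(57 + x)) - 20 = (-(-6 + 16)/6 + (2 + x)*(57 + x)) - 20 = (-1/6*10 + (2 + x)*(57 + x)) - 20 = (-5/3 + (2 + x)*(57 + x)) - 20 = -65/3 + (2 + x)*(57 + x))
11974 + c(-221) = 11974 + (277/3 + (-221)**2 + 59*(-221)) = 11974 + (277/3 + 48841 - 13039) = 11974 + 107683/3 = 143605/3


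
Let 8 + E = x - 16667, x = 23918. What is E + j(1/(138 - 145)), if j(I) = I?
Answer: 50700/7 ≈ 7242.9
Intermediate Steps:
E = 7243 (E = -8 + (23918 - 16667) = -8 + 7251 = 7243)
E + j(1/(138 - 145)) = 7243 + 1/(138 - 145) = 7243 + 1/(-7) = 7243 - ⅐ = 50700/7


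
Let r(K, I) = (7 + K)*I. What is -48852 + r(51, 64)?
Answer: -45140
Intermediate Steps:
r(K, I) = I*(7 + K)
-48852 + r(51, 64) = -48852 + 64*(7 + 51) = -48852 + 64*58 = -48852 + 3712 = -45140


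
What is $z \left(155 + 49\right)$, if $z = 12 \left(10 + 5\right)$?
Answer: $36720$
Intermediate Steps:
$z = 180$ ($z = 12 \cdot 15 = 180$)
$z \left(155 + 49\right) = 180 \left(155 + 49\right) = 180 \cdot 204 = 36720$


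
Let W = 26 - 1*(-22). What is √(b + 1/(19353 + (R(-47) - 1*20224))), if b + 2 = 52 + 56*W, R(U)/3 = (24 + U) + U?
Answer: √3199518937/1081 ≈ 52.326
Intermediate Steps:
R(U) = 72 + 6*U (R(U) = 3*((24 + U) + U) = 3*(24 + 2*U) = 72 + 6*U)
W = 48 (W = 26 + 22 = 48)
b = 2738 (b = -2 + (52 + 56*48) = -2 + (52 + 2688) = -2 + 2740 = 2738)
√(b + 1/(19353 + (R(-47) - 1*20224))) = √(2738 + 1/(19353 + ((72 + 6*(-47)) - 1*20224))) = √(2738 + 1/(19353 + ((72 - 282) - 20224))) = √(2738 + 1/(19353 + (-210 - 20224))) = √(2738 + 1/(19353 - 20434)) = √(2738 + 1/(-1081)) = √(2738 - 1/1081) = √(2959777/1081) = √3199518937/1081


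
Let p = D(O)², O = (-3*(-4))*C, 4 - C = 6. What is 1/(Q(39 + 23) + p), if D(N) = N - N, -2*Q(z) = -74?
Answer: 1/37 ≈ 0.027027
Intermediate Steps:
C = -2 (C = 4 - 1*6 = 4 - 6 = -2)
O = -24 (O = -3*(-4)*(-2) = 12*(-2) = -24)
Q(z) = 37 (Q(z) = -½*(-74) = 37)
D(N) = 0
p = 0 (p = 0² = 0)
1/(Q(39 + 23) + p) = 1/(37 + 0) = 1/37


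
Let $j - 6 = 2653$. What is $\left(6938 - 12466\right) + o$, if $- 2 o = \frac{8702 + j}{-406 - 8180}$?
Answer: $- \frac{31638485}{5724} \approx -5527.3$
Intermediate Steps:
$j = 2659$ ($j = 6 + 2653 = 2659$)
$o = \frac{3787}{5724}$ ($o = - \frac{\left(8702 + 2659\right) \frac{1}{-406 - 8180}}{2} = - \frac{11361 \frac{1}{-8586}}{2} = - \frac{11361 \left(- \frac{1}{8586}\right)}{2} = \left(- \frac{1}{2}\right) \left(- \frac{3787}{2862}\right) = \frac{3787}{5724} \approx 0.6616$)
$\left(6938 - 12466\right) + o = \left(6938 - 12466\right) + \frac{3787}{5724} = -5528 + \frac{3787}{5724} = - \frac{31638485}{5724}$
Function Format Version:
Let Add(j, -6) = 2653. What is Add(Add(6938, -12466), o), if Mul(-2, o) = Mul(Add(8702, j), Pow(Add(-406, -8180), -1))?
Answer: Rational(-31638485, 5724) ≈ -5527.3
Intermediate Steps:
j = 2659 (j = Add(6, 2653) = 2659)
o = Rational(3787, 5724) (o = Mul(Rational(-1, 2), Mul(Add(8702, 2659), Pow(Add(-406, -8180), -1))) = Mul(Rational(-1, 2), Mul(11361, Pow(-8586, -1))) = Mul(Rational(-1, 2), Mul(11361, Rational(-1, 8586))) = Mul(Rational(-1, 2), Rational(-3787, 2862)) = Rational(3787, 5724) ≈ 0.66160)
Add(Add(6938, -12466), o) = Add(Add(6938, -12466), Rational(3787, 5724)) = Add(-5528, Rational(3787, 5724)) = Rational(-31638485, 5724)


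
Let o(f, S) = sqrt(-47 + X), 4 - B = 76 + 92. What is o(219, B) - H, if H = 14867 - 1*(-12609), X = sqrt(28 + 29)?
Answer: -27476 + I*sqrt(47 - sqrt(57)) ≈ -27476.0 + 6.2809*I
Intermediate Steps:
B = -164 (B = 4 - (76 + 92) = 4 - 1*168 = 4 - 168 = -164)
X = sqrt(57) ≈ 7.5498
H = 27476 (H = 14867 + 12609 = 27476)
o(f, S) = sqrt(-47 + sqrt(57))
o(219, B) - H = sqrt(-47 + sqrt(57)) - 1*27476 = sqrt(-47 + sqrt(57)) - 27476 = -27476 + sqrt(-47 + sqrt(57))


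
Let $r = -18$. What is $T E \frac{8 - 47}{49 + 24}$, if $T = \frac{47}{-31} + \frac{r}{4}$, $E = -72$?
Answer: $- \frac{523692}{2263} \approx -231.42$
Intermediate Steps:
$T = - \frac{373}{62}$ ($T = \frac{47}{-31} - \frac{18}{4} = 47 \left(- \frac{1}{31}\right) - \frac{9}{2} = - \frac{47}{31} - \frac{9}{2} = - \frac{373}{62} \approx -6.0161$)
$T E \frac{8 - 47}{49 + 24} = \left(- \frac{373}{62}\right) \left(-72\right) \frac{8 - 47}{49 + 24} = \frac{13428 \left(- \frac{39}{73}\right)}{31} = \frac{13428 \left(\left(-39\right) \frac{1}{73}\right)}{31} = \frac{13428}{31} \left(- \frac{39}{73}\right) = - \frac{523692}{2263}$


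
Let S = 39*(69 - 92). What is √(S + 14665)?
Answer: 2*√3442 ≈ 117.34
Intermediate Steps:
S = -897 (S = 39*(-23) = -897)
√(S + 14665) = √(-897 + 14665) = √13768 = 2*√3442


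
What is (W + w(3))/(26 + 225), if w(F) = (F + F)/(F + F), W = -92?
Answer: -91/251 ≈ -0.36255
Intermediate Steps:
w(F) = 1 (w(F) = (2*F)/((2*F)) = (2*F)*(1/(2*F)) = 1)
(W + w(3))/(26 + 225) = (-92 + 1)/(26 + 225) = -91/251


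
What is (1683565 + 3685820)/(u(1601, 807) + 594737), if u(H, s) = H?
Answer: 5369385/596338 ≈ 9.0039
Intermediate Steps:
(1683565 + 3685820)/(u(1601, 807) + 594737) = (1683565 + 3685820)/(1601 + 594737) = 5369385/596338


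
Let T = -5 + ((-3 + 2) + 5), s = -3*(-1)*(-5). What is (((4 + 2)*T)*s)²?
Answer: 8100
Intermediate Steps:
s = -15 (s = 3*(-5) = -15)
T = -1 (T = -5 + (-1 + 5) = -5 + 4 = -1)
(((4 + 2)*T)*s)² = (((4 + 2)*(-1))*(-15))² = ((6*(-1))*(-15))² = (-6*(-15))² = 90² = 8100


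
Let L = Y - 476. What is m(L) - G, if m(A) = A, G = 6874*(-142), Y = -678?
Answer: 974954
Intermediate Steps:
L = -1154 (L = -678 - 476 = -1154)
G = -976108
m(L) - G = -1154 - 1*(-976108) = -1154 + 976108 = 974954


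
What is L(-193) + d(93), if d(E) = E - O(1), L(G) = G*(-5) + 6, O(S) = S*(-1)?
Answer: 1065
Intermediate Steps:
O(S) = -S
L(G) = 6 - 5*G (L(G) = -5*G + 6 = 6 - 5*G)
d(E) = 1 + E (d(E) = E - (-1) = E - 1*(-1) = E + 1 = 1 + E)
L(-193) + d(93) = (6 - 5*(-193)) + (1 + 93) = (6 + 965) + 94 = 971 + 94 = 1065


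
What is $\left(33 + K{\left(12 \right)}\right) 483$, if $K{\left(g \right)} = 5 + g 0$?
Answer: $18354$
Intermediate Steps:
$K{\left(g \right)} = 5$ ($K{\left(g \right)} = 5 + 0 = 5$)
$\left(33 + K{\left(12 \right)}\right) 483 = \left(33 + 5\right) 483 = 38 \cdot 483 = 18354$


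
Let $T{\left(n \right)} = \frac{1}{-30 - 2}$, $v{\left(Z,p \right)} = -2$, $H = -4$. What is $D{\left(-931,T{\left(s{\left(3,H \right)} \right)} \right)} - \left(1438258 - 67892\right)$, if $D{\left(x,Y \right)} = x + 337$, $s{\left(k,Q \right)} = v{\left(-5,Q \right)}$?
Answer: $-1370960$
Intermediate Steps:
$s{\left(k,Q \right)} = -2$
$T{\left(n \right)} = - \frac{1}{32}$ ($T{\left(n \right)} = \frac{1}{-32} = - \frac{1}{32}$)
$D{\left(x,Y \right)} = 337 + x$
$D{\left(-931,T{\left(s{\left(3,H \right)} \right)} \right)} - \left(1438258 - 67892\right) = \left(337 - 931\right) - \left(1438258 - 67892\right) = -594 - 1370366 = -1370960$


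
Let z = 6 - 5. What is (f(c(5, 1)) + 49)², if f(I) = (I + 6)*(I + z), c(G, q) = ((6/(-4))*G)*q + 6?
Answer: 34969/16 ≈ 2185.6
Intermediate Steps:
z = 1
c(G, q) = 6 - 3*G*q/2 (c(G, q) = ((6*(-¼))*G)*q + 6 = (-3*G/2)*q + 6 = -3*G*q/2 + 6 = 6 - 3*G*q/2)
f(I) = (1 + I)*(6 + I) (f(I) = (I + 6)*(I + 1) = (6 + I)*(1 + I) = (1 + I)*(6 + I))
(f(c(5, 1)) + 49)² = ((6 + (6 - 3/2*5*1)² + 7*(6 - 3/2*5*1)) + 49)² = ((6 + (6 - 15/2)² + 7*(6 - 15/2)) + 49)² = ((6 + (-3/2)² + 7*(-3/2)) + 49)² = ((6 + 9/4 - 21/2) + 49)² = (-9/4 + 49)² = (187/4)² = 34969/16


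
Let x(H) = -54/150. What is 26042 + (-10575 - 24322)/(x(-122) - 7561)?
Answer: 4923695853/189034 ≈ 26047.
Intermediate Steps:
x(H) = -9/25 (x(H) = -54*1/150 = -9/25)
26042 + (-10575 - 24322)/(x(-122) - 7561) = 26042 + (-10575 - 24322)/(-9/25 - 7561) = 26042 - 34897/(-189034/25) = 26042 - 34897*(-25/189034) = 26042 + 872425/189034 = 4923695853/189034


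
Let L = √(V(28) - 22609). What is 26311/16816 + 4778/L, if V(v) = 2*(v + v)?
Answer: 26311/16816 - 4778*I*√22497/22497 ≈ 1.5646 - 31.855*I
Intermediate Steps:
V(v) = 4*v (V(v) = 2*(2*v) = 4*v)
L = I*√22497 (L = √(4*28 - 22609) = √(112 - 22609) = √(-22497) = I*√22497 ≈ 149.99*I)
26311/16816 + 4778/L = 26311/16816 + 4778/((I*√22497)) = 26311*(1/16816) + 4778*(-I*√22497/22497) = 26311/16816 - 4778*I*√22497/22497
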